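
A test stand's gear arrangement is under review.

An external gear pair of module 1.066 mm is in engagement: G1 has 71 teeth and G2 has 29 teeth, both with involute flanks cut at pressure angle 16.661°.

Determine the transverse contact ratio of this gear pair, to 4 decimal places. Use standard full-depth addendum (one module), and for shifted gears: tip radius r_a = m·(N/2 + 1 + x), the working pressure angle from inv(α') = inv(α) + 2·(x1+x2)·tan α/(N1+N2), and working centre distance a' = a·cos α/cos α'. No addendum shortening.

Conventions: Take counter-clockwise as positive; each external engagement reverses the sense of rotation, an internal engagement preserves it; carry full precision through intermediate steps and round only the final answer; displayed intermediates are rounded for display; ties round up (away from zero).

1.9245

recognized (one external pair, fixed centres): single-mesh tooth geometry, m = 1.066, N1 = 71, N2 = 29
base radii: r_b1 = 36.254270, r_b2 = 14.808082
tip radii: r_a1 = 38.909000, r_a2 = 16.523000
no profile shift: α' = α, a' = a
action lengths: √(r_a1²−r_b1²) = 14.125798, √(r_a2²−r_b2²) = 7.330091
base pitch p_b = π·m·cos α = 3.208342
CR = (14.125798 + 7.330091 − 53.300000·sin 16.66100°)/3.208342 = 1.924460
contact ratio ≈ 1.9245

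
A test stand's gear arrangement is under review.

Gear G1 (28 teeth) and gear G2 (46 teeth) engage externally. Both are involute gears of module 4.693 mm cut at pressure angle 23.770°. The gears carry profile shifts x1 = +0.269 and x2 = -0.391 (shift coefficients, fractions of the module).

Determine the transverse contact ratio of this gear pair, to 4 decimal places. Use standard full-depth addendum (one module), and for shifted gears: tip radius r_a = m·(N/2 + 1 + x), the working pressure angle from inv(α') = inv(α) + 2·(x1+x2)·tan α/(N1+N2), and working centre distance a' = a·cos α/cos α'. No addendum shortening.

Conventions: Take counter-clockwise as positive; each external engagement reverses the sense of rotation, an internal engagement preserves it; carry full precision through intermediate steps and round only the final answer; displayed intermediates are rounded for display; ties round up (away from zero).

recognized (one external pair, fixed centres): single-mesh tooth geometry, m = 4.693, N1 = 28, N2 = 46
base radii: r_b1 = 60.128554, r_b2 = 98.782625
tip radii: r_a1 = 71.657417, r_a2 = 110.797037
inv(α') = inv(23.770°) + 2·(+0.269-0.391)·tan α/(28+46) = 0.02411026  ⇒  α' = 23.33206°
a' = a·cos α / cos α' = 173.6410·cos 23.770°/cos 23.33206° = 173.063457
action lengths: √(r_a1²−r_b1²) = 38.978742, √(r_a2²−r_b2²) = 50.179442
base pitch p_b = π·m·cos α = 13.492816
CR = (38.978742 + 50.179442 − 173.063457·sin 23.33206°)/13.492816 = 1.527834
contact ratio ≈ 1.5278

1.5278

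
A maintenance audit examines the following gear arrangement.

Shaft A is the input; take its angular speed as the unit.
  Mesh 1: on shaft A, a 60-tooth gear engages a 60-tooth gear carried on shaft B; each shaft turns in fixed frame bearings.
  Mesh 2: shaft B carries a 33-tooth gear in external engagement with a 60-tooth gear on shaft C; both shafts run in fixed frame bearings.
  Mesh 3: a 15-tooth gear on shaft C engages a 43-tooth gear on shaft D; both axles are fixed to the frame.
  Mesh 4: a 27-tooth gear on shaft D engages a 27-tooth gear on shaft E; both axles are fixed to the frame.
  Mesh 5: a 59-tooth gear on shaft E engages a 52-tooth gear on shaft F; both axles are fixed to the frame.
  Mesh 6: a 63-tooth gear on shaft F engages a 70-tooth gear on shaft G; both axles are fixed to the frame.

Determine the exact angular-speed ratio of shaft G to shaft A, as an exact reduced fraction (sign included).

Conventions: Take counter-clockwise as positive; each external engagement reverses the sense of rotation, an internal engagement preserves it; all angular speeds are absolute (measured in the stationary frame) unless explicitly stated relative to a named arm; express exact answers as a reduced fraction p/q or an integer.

17523/89440

class = fixed-axis compound train [6 meshes; 6 ratios multiply, 6 sense flips]
mesh 1 [60T→60T]: running ratio 1, sense −
mesh 2 [33T→60T]: running ratio 11/20, sense +
mesh 3 [15T→43T]: running ratio 33/172, sense −
mesh 4 [27T→27T]: running ratio 33/172, sense +
mesh 5 [59T→52T]: running ratio 1947/8944, sense −
mesh 6 [63T→70T]: running ratio 17523/89440, sense +
ω_out/ω_in = 17523/89440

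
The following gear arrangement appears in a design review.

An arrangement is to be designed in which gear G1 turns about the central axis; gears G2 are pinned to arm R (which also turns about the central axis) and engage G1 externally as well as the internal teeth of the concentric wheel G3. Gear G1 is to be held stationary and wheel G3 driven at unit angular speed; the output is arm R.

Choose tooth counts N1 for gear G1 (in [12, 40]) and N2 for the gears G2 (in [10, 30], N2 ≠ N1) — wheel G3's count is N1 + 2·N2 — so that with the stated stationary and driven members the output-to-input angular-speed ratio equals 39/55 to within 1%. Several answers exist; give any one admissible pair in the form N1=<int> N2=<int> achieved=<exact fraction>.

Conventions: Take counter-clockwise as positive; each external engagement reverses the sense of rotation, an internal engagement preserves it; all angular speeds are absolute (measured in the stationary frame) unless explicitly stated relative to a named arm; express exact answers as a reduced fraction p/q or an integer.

N1=32 N2=23 achieved=39/55

design class (target 39/55): planetary set
Willis with ω_sun = 0: ω_arm/ω_ring = N3/(N1+N3); set equal to 39/55  ⇒  N3/N1 = (39/55)/(1 − 39/55) = 39/16
N3 = N1 + 2·N2  ⇒  N2/N1 = (N3/N1 − 1)/2 = (39/16 − 1)/2 = 23/32
smallest multiple with N1 ≥ 12 and N2 ≥ 10: k = 1  ⇒  N1 = 1·32 = 32, N2 = 1·23 = 23 (N1 ≤ 40, N2 ≤ 30, N2 ≠ N1 ✓), N3 = 32 + 2·23 = 78
check: N3/(N1+N3) with N1 = 32, N3 = 78 gives 39/55; |achieved − target| = 0 ≤ 39/5500 ✓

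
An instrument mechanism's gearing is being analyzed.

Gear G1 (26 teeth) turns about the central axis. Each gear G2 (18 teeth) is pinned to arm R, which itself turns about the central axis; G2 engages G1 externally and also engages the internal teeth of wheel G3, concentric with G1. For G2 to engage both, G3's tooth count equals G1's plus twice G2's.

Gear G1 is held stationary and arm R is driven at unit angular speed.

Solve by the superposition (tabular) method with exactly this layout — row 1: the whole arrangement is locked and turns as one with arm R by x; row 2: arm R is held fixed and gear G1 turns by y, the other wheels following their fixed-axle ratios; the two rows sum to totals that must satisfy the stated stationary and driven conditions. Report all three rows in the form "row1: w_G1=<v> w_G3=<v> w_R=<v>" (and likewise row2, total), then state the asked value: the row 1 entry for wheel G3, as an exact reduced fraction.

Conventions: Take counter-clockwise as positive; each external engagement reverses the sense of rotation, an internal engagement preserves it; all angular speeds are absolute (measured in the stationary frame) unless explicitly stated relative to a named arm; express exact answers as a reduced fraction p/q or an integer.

row1: w_G1=1 w_G3=1 w_R=1
row2: w_G1=-1 w_G3=13/31 w_R=0
total: w_G1=0 w_G3=44/31 w_R=1
asked value: 1

planetary set (26T centre, 18T on arm, 62T internal) — Willis relation
superposition row 1 [locked train]: every member turns x
superposition row 2 [arm held]: sun y, ring −(26/62)·y, arm 0
boundary: total ω_sun = x + y = 0 and total ω_arm = x = 1  ⇒  y = -1, x = 1
row 2 ring = −(26/62)·(-1) = 13/31
totals (row 1 + row 2): sun 1 + (-1) = 0, ring 1 + 13/31 = 44/31, arm 1 + 0 = 1
asked cell (row1, ring) = 1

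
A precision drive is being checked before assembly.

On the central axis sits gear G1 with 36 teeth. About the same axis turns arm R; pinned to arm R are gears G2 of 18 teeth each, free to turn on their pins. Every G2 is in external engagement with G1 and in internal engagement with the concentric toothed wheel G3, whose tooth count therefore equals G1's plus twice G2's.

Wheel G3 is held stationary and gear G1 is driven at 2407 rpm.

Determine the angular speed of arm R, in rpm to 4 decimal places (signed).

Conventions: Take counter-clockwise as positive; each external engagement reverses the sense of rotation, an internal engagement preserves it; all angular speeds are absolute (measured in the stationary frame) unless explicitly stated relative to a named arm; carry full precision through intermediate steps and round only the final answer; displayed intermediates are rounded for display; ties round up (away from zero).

class = planetary set [G3 = 36+2·18 = 72; Willis about the carrier]
normalise by the input: solve with ω_sun = 1, then scale by 2407 rpm
ring teeth: 36 + 2·18 = 72
36(ω_sun−ω_arm) = −72(ω_ring−ω_arm),  ω_ring = 0, ω_sun = 1
36(1−ω_arm) = −72(0−ω_arm)  ⇒  108·ω_arm = 36  ⇒  ω_arm = 1/3
scale: ω_arm = 1/3 × 2407 rpm = +802.3333 rpm

+802.3333 rpm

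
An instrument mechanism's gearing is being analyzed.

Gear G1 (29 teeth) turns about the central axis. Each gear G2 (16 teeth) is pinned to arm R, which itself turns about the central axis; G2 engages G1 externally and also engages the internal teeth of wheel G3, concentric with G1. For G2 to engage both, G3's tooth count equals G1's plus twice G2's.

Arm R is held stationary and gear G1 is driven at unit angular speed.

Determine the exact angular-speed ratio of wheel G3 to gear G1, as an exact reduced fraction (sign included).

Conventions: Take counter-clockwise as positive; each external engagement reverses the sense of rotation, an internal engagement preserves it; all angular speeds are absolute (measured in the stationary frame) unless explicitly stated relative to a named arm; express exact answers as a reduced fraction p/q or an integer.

-29/61

recognized (axles ride arm R): planetary set, 29/16/61 teeth
ring teeth: 29 + 2·16 = 61
29(ω_sun−ω_arm) = −61(ω_ring−ω_arm),  ω_arm = 0, ω_sun = 1
ω_ring = 0 − (29/61)(1−0) = -29/61
ω_out/ω_in = -29/61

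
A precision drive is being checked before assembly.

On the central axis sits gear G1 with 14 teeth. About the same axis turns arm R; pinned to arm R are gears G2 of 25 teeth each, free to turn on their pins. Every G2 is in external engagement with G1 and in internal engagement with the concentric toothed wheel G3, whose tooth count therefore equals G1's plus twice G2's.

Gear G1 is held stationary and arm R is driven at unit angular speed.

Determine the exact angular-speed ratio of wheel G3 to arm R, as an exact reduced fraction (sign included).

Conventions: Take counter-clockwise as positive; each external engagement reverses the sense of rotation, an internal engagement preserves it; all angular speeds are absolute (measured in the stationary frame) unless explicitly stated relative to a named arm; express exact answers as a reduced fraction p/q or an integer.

class = planetary set [G3 = 14+2·25 = 64; Willis about the carrier]
ring teeth: 14 + 2·25 = 64
14(ω_sun−ω_arm) = −64(ω_ring−ω_arm),  ω_sun = 0, ω_arm = 1
ω_ring = 1 − (14/64)(0−1) = 39/32
ω_out/ω_in = 39/32

39/32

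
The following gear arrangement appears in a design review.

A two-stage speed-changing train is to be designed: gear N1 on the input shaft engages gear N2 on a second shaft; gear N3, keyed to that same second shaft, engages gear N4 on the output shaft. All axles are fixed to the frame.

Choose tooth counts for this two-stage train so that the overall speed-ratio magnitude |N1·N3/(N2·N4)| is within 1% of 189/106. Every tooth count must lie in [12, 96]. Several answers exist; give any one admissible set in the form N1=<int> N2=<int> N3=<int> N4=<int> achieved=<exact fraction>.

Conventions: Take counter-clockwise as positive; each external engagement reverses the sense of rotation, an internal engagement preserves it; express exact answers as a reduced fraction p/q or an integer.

N1=14 N2=12 N3=81 N4=53 achieved=189/106

design class (target 189/106): fixed-axis compound train
target = 189/106 in lowest terms: an exact hit needs N1·N3 = k·189 and N2·N4 = k·106 for one integer k, every count in [12, 96]; additionally prefer no 1:1 stage (N1 ≠ N2, N3 ≠ N4)
k = 1…5: no 1:1-free in-range split of k·189 and k·106 into factor pairs; take k = 6
k = 6: N1·N3 = 1134 = 14·81, N2·N4 = 636 = 12·53
achieved = 14·81/(12·53) = 189/106; |achieved − target| = 0 ≤ 189/10600 ✓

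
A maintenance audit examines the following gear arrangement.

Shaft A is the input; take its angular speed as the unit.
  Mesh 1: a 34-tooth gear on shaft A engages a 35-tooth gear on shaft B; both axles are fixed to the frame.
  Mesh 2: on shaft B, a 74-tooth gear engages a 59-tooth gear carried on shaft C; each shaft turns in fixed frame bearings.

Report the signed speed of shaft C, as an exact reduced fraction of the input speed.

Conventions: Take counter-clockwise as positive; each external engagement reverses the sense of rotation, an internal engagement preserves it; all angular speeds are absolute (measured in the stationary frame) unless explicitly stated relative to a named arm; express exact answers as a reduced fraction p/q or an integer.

2516/2065

2-mesh fixed-axis compound train (all bearings frame-fixed)
mesh 1 [34T→35T]: |ω|/ω_in = 1×34/35 = 34/35, sense flips to −
mesh 2 [74T→59T]: |ω|/ω_in = (34/35)×74/59 = 2516/2065, sense flips to +
signed output speed (× input speed) = 2516/2065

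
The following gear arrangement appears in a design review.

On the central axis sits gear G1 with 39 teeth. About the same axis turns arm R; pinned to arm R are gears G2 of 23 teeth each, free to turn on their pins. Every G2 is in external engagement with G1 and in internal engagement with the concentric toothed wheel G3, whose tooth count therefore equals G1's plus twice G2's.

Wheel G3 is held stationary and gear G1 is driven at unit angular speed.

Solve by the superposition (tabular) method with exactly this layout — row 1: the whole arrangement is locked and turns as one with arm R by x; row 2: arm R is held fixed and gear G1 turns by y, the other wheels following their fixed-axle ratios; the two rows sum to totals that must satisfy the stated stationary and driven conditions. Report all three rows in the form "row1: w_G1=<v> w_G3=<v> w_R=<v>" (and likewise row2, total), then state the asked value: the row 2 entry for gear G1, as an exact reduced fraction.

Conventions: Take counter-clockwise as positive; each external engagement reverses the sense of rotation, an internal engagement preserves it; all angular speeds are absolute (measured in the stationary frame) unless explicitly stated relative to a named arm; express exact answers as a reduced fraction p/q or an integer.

row1: w_G1=39/124 w_G3=39/124 w_R=39/124
row2: w_G1=85/124 w_G3=-39/124 w_R=0
total: w_G1=1 w_G3=0 w_R=39/124
asked value: 85/124

planetary set (39T centre, 23T on arm, 85T internal) — Willis relation
row 1 — lock + rotate with arm: ω_sun = ω_ring = ω_arm = x
row 2: sun turns y, ring = −(39/85)·y, arm 0
boundary: total ω_ring = x − (39/85)·y = 0 and total ω_sun = x + y = 1  ⇒  y = 85/124, x = 39/124
row 2 ring = −(39/85)·85/124 = -39/124
totals (row 1 + row 2): sun 39/124 + 85/124 = 1, ring 39/124 + (-39/124) = 0, arm 39/124 + 0 = 39/124
asked cell (row2, sun) = 85/124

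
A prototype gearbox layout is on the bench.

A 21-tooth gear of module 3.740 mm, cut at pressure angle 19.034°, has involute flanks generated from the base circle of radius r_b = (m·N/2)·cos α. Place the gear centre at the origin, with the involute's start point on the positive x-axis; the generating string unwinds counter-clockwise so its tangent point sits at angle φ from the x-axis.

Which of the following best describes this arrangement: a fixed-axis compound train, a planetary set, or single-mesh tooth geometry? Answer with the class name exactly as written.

single-mesh tooth geometry

recognized (one wheel, involute flank): single-mesh tooth geometry, m = 3.740, N = 21
classification: single-mesh tooth geometry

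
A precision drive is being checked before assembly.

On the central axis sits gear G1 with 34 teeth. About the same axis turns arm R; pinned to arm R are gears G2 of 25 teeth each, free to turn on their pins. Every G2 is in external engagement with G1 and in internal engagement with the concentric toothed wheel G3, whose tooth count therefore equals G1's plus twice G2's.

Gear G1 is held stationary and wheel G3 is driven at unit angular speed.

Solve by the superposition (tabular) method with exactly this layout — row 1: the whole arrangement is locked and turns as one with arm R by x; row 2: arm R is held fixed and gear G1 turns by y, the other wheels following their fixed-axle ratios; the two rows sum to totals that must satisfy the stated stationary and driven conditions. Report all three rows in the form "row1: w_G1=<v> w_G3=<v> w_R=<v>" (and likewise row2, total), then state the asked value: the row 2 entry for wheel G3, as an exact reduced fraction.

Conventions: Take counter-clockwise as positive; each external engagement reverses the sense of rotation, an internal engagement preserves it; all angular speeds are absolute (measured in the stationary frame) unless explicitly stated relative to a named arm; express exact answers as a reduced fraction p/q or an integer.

planetary set (34T centre, 25T on arm, 84T internal) — Willis relation
row 1 (train locked, turned with arm): all members turn x
superposition row 2 [arm held]: sun y, ring −(34/84)·y, arm 0
boundary: total ω_sun = x + y = 0 and total ω_ring = x − (34/84)·y = 1  ⇒  y = -42/59, x = 42/59
row 2 ring = −(34/84)·(-42/59) = 17/59
totals (row 1 + row 2): sun 42/59 + (-42/59) = 0, ring 42/59 + 17/59 = 1, arm 42/59 + 0 = 42/59
asked cell (row2, ring) = 17/59

row1: w_G1=42/59 w_G3=42/59 w_R=42/59
row2: w_G1=-42/59 w_G3=17/59 w_R=0
total: w_G1=0 w_G3=1 w_R=42/59
asked value: 17/59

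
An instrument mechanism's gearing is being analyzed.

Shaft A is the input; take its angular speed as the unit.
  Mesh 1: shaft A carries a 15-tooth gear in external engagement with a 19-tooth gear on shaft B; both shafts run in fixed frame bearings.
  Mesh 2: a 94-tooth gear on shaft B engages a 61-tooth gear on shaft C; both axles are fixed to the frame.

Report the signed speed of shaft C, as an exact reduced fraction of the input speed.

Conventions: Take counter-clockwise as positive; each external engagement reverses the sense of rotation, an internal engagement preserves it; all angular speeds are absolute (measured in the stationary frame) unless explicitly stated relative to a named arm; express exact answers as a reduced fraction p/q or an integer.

1410/1159

2-mesh fixed-axis compound train (all bearings frame-fixed)
mesh 1 [15T→19T]: |ω|/ω_in = 1×15/19 = 15/19, sense flips to −
mesh 2 [94T→61T]: |ω|/ω_in = (15/19)×94/61 = 1410/1159, sense flips to +
signed output speed (× input speed) = 1410/1159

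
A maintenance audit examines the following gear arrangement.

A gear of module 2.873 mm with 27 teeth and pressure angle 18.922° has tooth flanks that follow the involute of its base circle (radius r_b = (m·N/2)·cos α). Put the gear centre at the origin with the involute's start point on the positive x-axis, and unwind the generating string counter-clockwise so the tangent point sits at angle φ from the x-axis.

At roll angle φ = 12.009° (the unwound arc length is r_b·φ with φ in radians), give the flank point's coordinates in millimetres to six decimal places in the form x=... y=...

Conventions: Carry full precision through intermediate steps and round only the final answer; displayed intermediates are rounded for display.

class = single-mesh tooth geometry [base-circle involute, m = 2.873, 27T]
pitch radius r_p = m·N/2 = 2.873·27/2 = 38.785500
base radius r_b = r_p·cos α = 38.785500·cos 18.922° = 36.689567
roll angle φ = 12.009° = 0.20959659 rad
x = r_b·(cos φ + φ·sin φ) = 37.486637
y = r_b·(sin φ − φ·cos φ) = 0.112115

x=37.486637 y=0.112115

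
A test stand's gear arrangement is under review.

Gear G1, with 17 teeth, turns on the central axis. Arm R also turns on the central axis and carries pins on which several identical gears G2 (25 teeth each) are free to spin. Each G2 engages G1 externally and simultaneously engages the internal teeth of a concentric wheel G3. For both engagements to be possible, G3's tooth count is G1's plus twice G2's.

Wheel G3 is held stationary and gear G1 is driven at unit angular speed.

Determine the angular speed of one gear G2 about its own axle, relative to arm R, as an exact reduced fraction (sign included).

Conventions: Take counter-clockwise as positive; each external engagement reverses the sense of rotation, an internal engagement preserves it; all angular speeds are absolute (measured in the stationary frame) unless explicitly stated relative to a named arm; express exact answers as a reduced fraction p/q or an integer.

topology: planetary set — G1 17T / G2 25T / G3 67T, arm = carrier (Willis)
ring teeth: 17 + 2·25 = 67
17(ω_sun−ω_arm) = −67(ω_ring−ω_arm),  ω_ring = 0, ω_sun = 1
17(1−ω_arm) = −67(0−ω_arm)  ⇒  84·ω_arm = 17  ⇒  ω_arm = 17/84
sun–planet mesh: 17·(1−17/84) = −25·(ω_p−ω_arm)  ⇒  ω_p−ω_arm = -1139/2100
exact speed ratio = -1139/2100

-1139/2100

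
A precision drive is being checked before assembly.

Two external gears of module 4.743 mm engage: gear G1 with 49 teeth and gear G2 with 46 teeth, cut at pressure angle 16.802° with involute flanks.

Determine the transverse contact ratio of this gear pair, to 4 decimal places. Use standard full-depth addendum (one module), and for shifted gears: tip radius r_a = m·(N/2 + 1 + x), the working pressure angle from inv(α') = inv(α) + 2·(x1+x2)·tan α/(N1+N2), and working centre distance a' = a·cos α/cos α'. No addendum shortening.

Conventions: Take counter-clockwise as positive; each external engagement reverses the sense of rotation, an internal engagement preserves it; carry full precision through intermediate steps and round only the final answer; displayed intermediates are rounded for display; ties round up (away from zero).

1.9376

single-mesh involute tooth geometry (49T engaging 46T at module 4.743)
base radii: r_b1 = 111.242704, r_b2 = 104.431926
tip radii: r_a1 = 120.946500, r_a2 = 113.832000
no profile shift: α' = α, a' = a
action lengths: √(r_a1²−r_b1²) = 47.467007, √(r_a2²−r_b2²) = 45.295663
base pitch p_b = π·m·cos α = 14.264460
CR = (47.467007 + 45.295663 − 225.292500·sin 16.80200°)/14.264460 = 1.937574
contact ratio ≈ 1.9376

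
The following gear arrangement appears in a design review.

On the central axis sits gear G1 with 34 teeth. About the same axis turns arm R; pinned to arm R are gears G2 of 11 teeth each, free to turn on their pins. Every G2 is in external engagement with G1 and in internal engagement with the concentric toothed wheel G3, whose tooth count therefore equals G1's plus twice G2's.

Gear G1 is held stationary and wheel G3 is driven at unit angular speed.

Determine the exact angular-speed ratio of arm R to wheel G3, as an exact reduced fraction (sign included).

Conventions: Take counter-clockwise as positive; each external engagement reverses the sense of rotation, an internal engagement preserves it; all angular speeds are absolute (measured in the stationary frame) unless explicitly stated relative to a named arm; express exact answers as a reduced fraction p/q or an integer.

class = planetary set [G3 = 34+2·11 = 56; Willis about the carrier]
ring teeth: 34 + 2·11 = 56
34(ω_sun−ω_arm) = −56(ω_ring−ω_arm),  ω_sun = 0, ω_ring = 1
34(0−ω_arm) = −56(1−ω_arm)  ⇒  90·ω_arm = 56  ⇒  ω_arm = 28/45
ω_out/ω_in = 28/45

28/45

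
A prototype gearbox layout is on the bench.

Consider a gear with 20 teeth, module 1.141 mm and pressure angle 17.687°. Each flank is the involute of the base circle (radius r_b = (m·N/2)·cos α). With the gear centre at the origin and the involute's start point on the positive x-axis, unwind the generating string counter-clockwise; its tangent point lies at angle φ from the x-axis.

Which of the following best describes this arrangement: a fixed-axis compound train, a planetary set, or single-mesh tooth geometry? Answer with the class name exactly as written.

single-mesh tooth geometry

single-mesh involute tooth geometry (20T wheel at module 1.141)
classification: single-mesh tooth geometry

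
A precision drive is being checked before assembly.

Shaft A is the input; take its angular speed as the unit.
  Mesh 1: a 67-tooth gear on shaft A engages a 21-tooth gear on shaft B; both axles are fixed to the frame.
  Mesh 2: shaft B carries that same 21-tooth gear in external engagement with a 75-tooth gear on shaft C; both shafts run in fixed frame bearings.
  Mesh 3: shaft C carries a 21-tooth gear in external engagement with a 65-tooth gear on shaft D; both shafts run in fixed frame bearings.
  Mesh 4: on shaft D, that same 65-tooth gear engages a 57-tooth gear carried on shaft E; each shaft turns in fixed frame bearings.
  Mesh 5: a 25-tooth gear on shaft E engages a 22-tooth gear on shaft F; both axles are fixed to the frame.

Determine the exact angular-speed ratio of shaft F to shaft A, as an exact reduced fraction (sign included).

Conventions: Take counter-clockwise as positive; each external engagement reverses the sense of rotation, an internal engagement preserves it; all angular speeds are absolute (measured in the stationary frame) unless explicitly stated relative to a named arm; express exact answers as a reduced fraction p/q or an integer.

class = fixed-axis compound train [5 meshes; 5 ratios multiply, 5 sense flips]
mesh 1 [67T→21T]: running ratio 67/21, sense −
mesh 2 [21T→75T]: running ratio 67/75, sense +
mesh 3 [21T→65T]: running ratio 469/1625, sense −
mesh 4 [65T→57T]: running ratio 469/1425, sense +
mesh 5 [25T→22T]: running ratio 469/1254, sense −
ω_out/ω_in = -469/1254

-469/1254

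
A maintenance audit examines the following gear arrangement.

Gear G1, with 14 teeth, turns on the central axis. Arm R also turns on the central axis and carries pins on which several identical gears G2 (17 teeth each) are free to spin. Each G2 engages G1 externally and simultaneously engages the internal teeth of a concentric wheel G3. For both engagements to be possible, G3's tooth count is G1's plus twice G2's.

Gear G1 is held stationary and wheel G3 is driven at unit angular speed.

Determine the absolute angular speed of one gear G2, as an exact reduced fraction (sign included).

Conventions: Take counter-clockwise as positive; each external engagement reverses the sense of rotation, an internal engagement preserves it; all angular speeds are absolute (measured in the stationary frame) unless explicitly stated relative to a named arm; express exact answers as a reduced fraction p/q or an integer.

recognized (axles ride arm R): planetary set, 14/17/48 teeth
ring teeth: 14 + 2·17 = 48
14(ω_sun−ω_arm) = −48(ω_ring−ω_arm),  ω_sun = 0, ω_ring = 1
14(0−ω_arm) = −48(1−ω_arm)  ⇒  62·ω_arm = 48  ⇒  ω_arm = 24/31
sun–planet mesh: 14·(0−24/31) = −17·(ω_p−ω_arm)  ⇒  ω_p−ω_arm = 336/527
ω_p = 24/31 + 336/527 = 24/17
exact speed ratio = 24/17

24/17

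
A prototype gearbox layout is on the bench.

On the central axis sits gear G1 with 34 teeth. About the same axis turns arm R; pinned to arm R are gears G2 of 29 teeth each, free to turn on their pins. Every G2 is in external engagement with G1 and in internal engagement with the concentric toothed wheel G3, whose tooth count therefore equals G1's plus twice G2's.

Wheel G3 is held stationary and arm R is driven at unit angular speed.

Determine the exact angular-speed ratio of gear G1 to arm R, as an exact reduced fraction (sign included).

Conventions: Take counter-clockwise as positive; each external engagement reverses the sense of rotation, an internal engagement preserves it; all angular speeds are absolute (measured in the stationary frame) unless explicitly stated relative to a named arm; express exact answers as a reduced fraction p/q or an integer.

class = planetary set [G3 = 34+2·29 = 92; Willis about the carrier]
ring teeth: 34 + 2·29 = 92
34(ω_sun−ω_arm) = −92(ω_ring−ω_arm),  ω_ring = 0, ω_arm = 1
ω_sun = 1 − (92/34)(0−1) = 63/17
ω_out/ω_in = 63/17

63/17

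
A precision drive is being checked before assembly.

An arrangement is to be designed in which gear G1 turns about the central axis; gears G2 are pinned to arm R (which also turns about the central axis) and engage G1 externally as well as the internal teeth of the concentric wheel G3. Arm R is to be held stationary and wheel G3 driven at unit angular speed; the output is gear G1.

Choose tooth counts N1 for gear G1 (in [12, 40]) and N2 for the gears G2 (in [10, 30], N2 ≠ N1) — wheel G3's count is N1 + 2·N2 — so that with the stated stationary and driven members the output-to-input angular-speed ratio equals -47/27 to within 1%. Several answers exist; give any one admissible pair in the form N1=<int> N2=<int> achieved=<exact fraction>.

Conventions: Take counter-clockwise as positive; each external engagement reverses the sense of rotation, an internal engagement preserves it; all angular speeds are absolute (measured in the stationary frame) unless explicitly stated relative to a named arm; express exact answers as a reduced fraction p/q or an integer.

design class (target -47/27): planetary set
Willis with ω_arm = 0: ω_sun/ω_ring = −N3/N1; set equal to -47/27  ⇒  N3/N1 = −(-47/27) = 47/27
N3 = N1 + 2·N2  ⇒  N2/N1 = (N3/N1 − 1)/2 = (47/27 − 1)/2 = 10/27
smallest multiple with N1 ≥ 12 and N2 ≥ 10: k = 1  ⇒  N1 = 1·27 = 27, N2 = 1·10 = 10 (N1 ≤ 40, N2 ≤ 30, N2 ≠ N1 ✓), N3 = 27 + 2·10 = 47
check: −N3/N1 with N1 = 27, N3 = 47 gives -47/27; |achieved − target| = 0 ≤ 47/2700 ✓

N1=27 N2=10 achieved=-47/27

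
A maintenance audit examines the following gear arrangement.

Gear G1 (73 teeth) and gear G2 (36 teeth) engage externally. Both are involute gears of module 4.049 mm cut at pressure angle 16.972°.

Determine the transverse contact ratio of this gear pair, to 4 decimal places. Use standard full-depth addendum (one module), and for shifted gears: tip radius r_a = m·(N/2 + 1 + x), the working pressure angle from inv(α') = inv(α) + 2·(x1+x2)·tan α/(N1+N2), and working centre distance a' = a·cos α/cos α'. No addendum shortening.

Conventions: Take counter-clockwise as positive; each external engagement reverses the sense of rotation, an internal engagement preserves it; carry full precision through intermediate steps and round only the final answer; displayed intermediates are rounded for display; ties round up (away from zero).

1.9379

topology: single-mesh involute geometry — m = 4.049, 73T/36T pair
base radii: r_b1 = 141.351945, r_b2 = 69.707808
tip radii: r_a1 = 151.837500, r_a2 = 76.931000
no profile shift: α' = α, a' = a
action lengths: √(r_a1²−r_b1²) = 55.445957, √(r_a2²−r_b2²) = 32.545356
base pitch p_b = π·m·cos α = 12.166308
CR = (55.445957 + 32.545356 − 220.670500·sin 16.97200°)/12.166308 = 1.937863
contact ratio ≈ 1.9379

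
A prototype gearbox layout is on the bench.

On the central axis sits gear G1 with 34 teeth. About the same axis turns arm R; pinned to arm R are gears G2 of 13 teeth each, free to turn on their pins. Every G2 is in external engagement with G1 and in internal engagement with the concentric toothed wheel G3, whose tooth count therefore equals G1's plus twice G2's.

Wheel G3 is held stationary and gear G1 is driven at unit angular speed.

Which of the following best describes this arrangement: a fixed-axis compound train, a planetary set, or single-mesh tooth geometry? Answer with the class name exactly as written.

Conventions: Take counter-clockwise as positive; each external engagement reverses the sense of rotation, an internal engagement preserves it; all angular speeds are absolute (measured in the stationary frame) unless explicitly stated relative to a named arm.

recognized (axles ride arm R): planetary set, 34/13/60 teeth
classification: planetary set

planetary set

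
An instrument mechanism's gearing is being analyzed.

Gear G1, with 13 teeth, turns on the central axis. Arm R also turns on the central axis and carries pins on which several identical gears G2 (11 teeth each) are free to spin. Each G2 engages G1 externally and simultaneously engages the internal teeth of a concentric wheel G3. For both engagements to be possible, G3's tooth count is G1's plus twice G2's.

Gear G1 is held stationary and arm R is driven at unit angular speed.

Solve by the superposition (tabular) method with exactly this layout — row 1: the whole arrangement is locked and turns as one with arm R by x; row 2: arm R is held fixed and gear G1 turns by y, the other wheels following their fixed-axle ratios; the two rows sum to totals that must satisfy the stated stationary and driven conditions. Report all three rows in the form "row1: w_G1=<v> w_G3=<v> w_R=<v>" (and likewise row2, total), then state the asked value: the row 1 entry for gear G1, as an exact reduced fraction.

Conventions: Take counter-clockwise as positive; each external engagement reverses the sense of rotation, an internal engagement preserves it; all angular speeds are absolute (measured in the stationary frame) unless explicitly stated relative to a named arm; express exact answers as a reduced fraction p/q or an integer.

class = planetary set [G3 = 13+2·11 = 35; Willis about the carrier]
row 1 — lock + rotate with arm: ω_sun = ω_ring = ω_arm = x
row 2 (arm held, sun turns y): ω_ring = −(13/35)·y, ω_arm = 0
boundary: total ω_sun = x + y = 0 and total ω_arm = x = 1  ⇒  y = -1, x = 1
row 2 ring = −(13/35)·(-1) = 13/35
totals (row 1 + row 2): sun 1 + (-1) = 0, ring 1 + 13/35 = 48/35, arm 1 + 0 = 1
asked cell (row1, sun) = 1

row1: w_G1=1 w_G3=1 w_R=1
row2: w_G1=-1 w_G3=13/35 w_R=0
total: w_G1=0 w_G3=48/35 w_R=1
asked value: 1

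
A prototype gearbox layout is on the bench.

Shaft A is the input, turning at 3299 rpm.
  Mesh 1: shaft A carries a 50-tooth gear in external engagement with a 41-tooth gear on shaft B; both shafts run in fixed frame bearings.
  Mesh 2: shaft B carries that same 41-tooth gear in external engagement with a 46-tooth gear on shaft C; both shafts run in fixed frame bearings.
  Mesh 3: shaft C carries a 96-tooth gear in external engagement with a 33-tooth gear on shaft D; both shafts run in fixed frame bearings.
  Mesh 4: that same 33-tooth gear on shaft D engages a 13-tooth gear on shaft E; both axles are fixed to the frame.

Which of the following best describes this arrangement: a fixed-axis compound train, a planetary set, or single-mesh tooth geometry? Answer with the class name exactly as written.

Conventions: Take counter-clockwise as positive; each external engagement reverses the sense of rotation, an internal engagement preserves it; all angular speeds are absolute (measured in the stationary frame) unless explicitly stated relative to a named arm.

fixed-axis compound train

4-mesh fixed-axis compound train (all bearings frame-fixed)
classification: fixed-axis compound train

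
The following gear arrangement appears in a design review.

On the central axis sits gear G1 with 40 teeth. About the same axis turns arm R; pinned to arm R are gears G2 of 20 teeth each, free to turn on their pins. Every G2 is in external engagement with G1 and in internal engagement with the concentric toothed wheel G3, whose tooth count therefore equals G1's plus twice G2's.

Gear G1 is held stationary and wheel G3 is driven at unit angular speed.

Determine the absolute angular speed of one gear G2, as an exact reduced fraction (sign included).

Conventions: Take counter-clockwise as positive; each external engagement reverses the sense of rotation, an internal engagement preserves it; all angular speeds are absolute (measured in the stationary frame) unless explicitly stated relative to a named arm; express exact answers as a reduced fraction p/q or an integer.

2

planetary set (40T centre, 20T on arm, 80T internal) — Willis relation
ring teeth: 40 + 2·20 = 80
40(ω_sun−ω_arm) = −80(ω_ring−ω_arm),  ω_sun = 0, ω_ring = 1
40(0−ω_arm) = −80(1−ω_arm)  ⇒  120·ω_arm = 80  ⇒  ω_arm = 2/3
sun–planet mesh: 40·(0−2/3) = −20·(ω_p−ω_arm)  ⇒  ω_p−ω_arm = 4/3
ω_p = 2/3 + 4/3 = 2
exact speed ratio = 2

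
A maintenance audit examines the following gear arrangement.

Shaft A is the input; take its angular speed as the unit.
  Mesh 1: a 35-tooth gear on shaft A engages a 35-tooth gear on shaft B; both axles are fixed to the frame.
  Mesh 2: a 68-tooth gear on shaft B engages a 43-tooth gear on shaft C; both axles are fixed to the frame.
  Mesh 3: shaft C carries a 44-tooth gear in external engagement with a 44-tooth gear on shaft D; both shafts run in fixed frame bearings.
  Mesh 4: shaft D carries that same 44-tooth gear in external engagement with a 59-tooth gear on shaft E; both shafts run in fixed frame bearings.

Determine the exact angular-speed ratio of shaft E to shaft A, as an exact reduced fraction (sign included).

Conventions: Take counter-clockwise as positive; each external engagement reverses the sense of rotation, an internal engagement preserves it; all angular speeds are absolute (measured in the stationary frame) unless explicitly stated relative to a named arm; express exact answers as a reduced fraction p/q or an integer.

2992/2537

class = fixed-axis compound train [4 meshes; 4 ratios multiply, 4 sense flips]
mesh 1 [35T→35T]: running ratio 1, sense −
mesh 2 [68T→43T]: running ratio 68/43, sense +
mesh 3 [44T→44T]: running ratio 68/43, sense −
mesh 4 [44T→59T]: running ratio 2992/2537, sense +
ω_out/ω_in = 2992/2537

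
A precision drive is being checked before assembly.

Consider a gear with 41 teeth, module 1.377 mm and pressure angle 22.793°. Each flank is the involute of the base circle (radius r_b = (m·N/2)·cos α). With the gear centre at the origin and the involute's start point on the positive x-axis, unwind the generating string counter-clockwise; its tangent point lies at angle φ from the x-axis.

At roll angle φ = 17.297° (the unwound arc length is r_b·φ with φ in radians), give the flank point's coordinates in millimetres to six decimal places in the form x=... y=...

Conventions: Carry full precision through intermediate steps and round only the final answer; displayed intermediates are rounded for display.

class = single-mesh tooth geometry [base-circle involute, m = 1.377, 41T]
pitch radius r_p = m·N/2 = 1.377·41/2 = 28.228500
base radius r_b = r_p·cos α = 28.228500·cos 22.793° = 26.024150
roll angle φ = 17.297° = 0.30188960 rad
x = r_b·(cos φ + φ·sin φ) = 27.183153
y = r_b·(sin φ − φ·cos φ) = 0.236503

x=27.183153 y=0.236503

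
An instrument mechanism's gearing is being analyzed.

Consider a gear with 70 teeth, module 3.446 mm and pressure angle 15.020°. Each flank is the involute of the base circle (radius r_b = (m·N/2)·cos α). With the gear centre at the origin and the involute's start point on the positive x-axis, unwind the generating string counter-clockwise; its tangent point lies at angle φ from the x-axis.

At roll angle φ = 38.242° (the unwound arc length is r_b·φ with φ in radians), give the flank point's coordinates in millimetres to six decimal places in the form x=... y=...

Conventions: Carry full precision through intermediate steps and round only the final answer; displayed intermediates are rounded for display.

x=139.617648 y=11.039439

recognized (one wheel, involute flank): single-mesh tooth geometry, m = 3.446, N = 70
pitch radius r_p = m·N/2 = 3.446·70/2 = 120.610000
base radius r_b = r_p·cos α = 120.610000·cos 15.020° = 116.489410
roll angle φ = 38.242° = 0.66744881 rad
x = r_b·(cos φ + φ·sin φ) = 139.617648
y = r_b·(sin φ − φ·cos φ) = 11.039439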